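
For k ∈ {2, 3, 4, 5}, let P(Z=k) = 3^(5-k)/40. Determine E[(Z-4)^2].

E[(Z-4)^2] = Σ (z-4)^2·P(Z=z)
 = 4·27/40 + 1·9/40 + 0·3/40 + 1·1/40
 = 27/10 + 9/40 + 0 + 1/40
 = 59/20

2.95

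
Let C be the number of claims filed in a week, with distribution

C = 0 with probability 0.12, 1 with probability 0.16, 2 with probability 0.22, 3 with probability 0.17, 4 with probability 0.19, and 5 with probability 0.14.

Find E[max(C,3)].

3.47

E[max(C,3)] = Σ max(c,3)·P(C=c)
 = 3·0.12 + 3·0.16 + 3·0.22 + 3·0.17 + 4·0.19 + 5·0.14
 = 0.36 + 0.48 + 0.66 + 0.51 + 0.76 + 0.7
 = 3.47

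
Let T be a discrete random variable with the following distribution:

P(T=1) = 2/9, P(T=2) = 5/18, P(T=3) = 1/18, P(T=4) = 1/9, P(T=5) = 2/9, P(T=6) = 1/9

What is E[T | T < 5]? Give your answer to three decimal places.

P(T < 5) = 2/9 + 5/18 + 1/18 + 1/9 = 2/3.
E[T | T < 5] = [1·2/9 + 2·5/18 + 3·1/18 + 4·1/9] / (2/3)
 = 25/18 / (2/3)
 = 25/12

2.083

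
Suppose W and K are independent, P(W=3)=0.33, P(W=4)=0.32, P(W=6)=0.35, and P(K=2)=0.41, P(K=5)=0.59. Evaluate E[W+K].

E[W+K] = Σ_w Σ_k (w+k) · P(W=w)P(K=k)
 = 5·0.1353 + 8·0.1947 + 6·0.1312 + 9·0.1888 + 8·0.1435 + 11·0.2065
 = 0.6765 + 1.5576 + 0.7872 + 1.6992 + 1.148 + 2.2715
 = 8.14

8.14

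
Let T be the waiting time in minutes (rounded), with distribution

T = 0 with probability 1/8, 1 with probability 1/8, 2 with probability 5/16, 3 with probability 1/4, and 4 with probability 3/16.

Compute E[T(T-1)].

4.375

E[T(T-1)] = Σ t(t-1)·P(T=t)
 = 0·1/8 + 0·1/8 + 2·5/16 + 6·1/4 + 12·3/16
 = 0 + 0 + 5/8 + 3/2 + 9/4
 = 35/8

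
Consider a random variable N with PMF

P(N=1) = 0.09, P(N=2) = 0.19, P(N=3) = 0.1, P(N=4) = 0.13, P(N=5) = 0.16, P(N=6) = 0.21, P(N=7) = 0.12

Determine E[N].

4.19

E[N] = Σ n·P(N=n)
 = 1·0.09 + 2·0.19 + 3·0.1 + 4·0.13 + 5·0.16 + 6·0.21 + 7·0.12
 = 0.09 + 0.38 + 0.3 + 0.52 + 0.8 + 1.26 + 0.84
 = 4.19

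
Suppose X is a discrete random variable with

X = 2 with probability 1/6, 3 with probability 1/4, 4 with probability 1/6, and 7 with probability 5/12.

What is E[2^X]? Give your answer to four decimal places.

58.6667

E[2^X] = Σ 2^x·P(X=x)
 = 4·1/6 + 8·1/4 + 16·1/6 + 128·5/12
 = 2/3 + 2 + 8/3 + 160/3
 = 176/3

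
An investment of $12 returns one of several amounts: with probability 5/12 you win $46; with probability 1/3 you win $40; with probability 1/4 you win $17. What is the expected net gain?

24.75

E[payout] = 46·5/12 + 40·1/3 + 17·1/4
 = 115/6 + 40/3 + 17/4
 = 147/4
Net = 147/4 - 12 = 99/4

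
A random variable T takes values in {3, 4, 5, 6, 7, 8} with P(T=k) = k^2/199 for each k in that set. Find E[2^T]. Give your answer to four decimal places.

E[2^T] = Σ 2^t·P(T=t)
 = 8·9/199 + 16·16/199 + 32·25/199 + 64·36/199 + 128·49/199 + 256·64/199
 = 72/199 + 256/199 + 800/199 + 2304/199 + 6272/199 + 16384/199
 = 26088/199

131.0955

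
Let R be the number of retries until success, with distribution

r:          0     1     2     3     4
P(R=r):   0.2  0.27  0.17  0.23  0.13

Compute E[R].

E[R] = Σ r·P(R=r)
 = 0·0.2 + 1·0.27 + 2·0.17 + 3·0.23 + 4·0.13
 = 0 + 0.27 + 0.34 + 0.69 + 0.52
 = 1.82

1.82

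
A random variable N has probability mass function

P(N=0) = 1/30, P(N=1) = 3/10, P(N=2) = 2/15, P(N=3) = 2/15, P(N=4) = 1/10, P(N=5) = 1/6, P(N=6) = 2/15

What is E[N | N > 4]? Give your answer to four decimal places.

5.4444

P(N > 4) = 1/6 + 2/15 = 3/10.
E[N | N > 4] = [5·1/6 + 6·2/15] / (3/10)
 = 49/30 / (3/10)
 = 49/9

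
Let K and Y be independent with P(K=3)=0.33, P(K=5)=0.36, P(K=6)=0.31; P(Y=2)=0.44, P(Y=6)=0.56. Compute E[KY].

19.716

E[KY] = Σ_k Σ_y ky · P(K=k)P(Y=y)
 = 6·0.1452 + 18·0.1848 + 10·0.1584 + 30·0.2016 + 12·0.1364 + 36·0.1736
 = 0.8712 + 3.3264 + 1.584 + 6.048 + 1.6368 + 6.2496
 = 19.716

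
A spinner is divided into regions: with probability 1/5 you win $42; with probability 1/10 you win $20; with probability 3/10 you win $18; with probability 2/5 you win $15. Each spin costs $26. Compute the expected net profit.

E[payout] = 42·1/5 + 20·1/10 + 18·3/10 + 15·2/5
 = 42/5 + 2 + 27/5 + 6
 = 109/5
Net = 109/5 - 26 = -21/5

-4.2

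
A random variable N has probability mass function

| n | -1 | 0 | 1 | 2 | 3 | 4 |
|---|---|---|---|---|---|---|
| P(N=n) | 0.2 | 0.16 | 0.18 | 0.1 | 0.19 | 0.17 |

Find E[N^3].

E[N^3] = Σ n^3·P(N=n)
 = (-1)·0.2 + 0·0.16 + 1·0.18 + 8·0.1 + 27·0.19 + 64·0.17
 = (-0.2) + 0 + 0.18 + 0.8 + 5.13 + 10.88
 = 16.79

16.79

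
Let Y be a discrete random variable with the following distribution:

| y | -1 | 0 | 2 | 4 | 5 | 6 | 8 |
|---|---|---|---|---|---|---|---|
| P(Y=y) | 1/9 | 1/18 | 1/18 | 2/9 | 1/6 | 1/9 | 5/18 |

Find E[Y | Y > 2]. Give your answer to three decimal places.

P(Y > 2) = 2/9 + 1/6 + 1/9 + 5/18 = 7/9.
E[Y | Y > 2] = [4·2/9 + 5·1/6 + 6·1/9 + 8·5/18] / (7/9)
 = 83/18 / (7/9)
 = 83/14

5.929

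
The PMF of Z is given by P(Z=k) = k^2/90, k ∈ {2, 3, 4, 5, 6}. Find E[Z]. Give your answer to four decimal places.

E[Z] = Σ z·P(Z=z)
 = 2·2/45 + 3·1/10 + 4·8/45 + 5·5/18 + 6·2/5
 = 4/45 + 3/10 + 32/45 + 25/18 + 12/5
 = 44/9

4.8889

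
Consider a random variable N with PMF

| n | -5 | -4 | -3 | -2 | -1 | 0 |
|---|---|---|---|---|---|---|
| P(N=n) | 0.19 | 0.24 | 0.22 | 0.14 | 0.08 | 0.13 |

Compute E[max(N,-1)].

E[max(N,-1)] = Σ max(n,-1)·P(N=n)
 = (-1)·0.19 + (-1)·0.24 + (-1)·0.22 + (-1)·0.14 + (-1)·0.08 + 0·0.13
 = (-0.19) + (-0.24) + (-0.22) + (-0.14) + (-0.08) + 0
 = -0.87

-0.87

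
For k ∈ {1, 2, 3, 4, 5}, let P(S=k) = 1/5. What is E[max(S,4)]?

4.2

E[max(S,4)] = Σ max(s,4)·P(S=s)
 = 4·1/5 + 4·1/5 + 4·1/5 + 4·1/5 + 5·1/5
 = 4/5 + 4/5 + 4/5 + 4/5 + 1
 = 21/5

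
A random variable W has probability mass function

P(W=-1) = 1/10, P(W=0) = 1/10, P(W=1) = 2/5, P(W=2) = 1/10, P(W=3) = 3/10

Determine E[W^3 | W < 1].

P(W < 1) = 1/10 + 1/10 = 1/5.
E[W^3 | W < 1] = [(-1)·1/10 + 0·1/10] / (1/5)
 = -1/10 / (1/5)
 = -1/2

-0.5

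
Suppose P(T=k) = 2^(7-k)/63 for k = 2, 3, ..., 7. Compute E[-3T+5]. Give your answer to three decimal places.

-3.714

E[-3T+5] = Σ (-3t+5)·P(T=t)
 = (-1)·32/63 + (-4)·16/63 + (-7)·8/63 + (-10)·4/63 + (-13)·2/63 + (-16)·1/63
 = (-32/63) + (-64/63) + (-8/9) + (-40/63) + (-26/63) + (-16/63)
 = -26/7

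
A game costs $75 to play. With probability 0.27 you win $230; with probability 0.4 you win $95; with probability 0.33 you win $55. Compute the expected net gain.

43.25

E[payout] = 230·0.27 + 95·0.4 + 55·0.33
 = 62.1 + 38 + 18.15
 = 118.25
Net = 118.25 - 75 = 43.25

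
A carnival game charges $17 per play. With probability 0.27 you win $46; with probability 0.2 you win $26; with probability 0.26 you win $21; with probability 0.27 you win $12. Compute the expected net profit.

E[payout] = 46·0.27 + 26·0.2 + 21·0.26 + 12·0.27
 = 12.42 + 5.2 + 5.46 + 3.24
 = 26.32
Net = 26.32 - 17 = 9.32

9.32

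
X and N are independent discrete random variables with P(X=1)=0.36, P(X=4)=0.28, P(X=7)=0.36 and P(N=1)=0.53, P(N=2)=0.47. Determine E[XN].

E[XN] = Σ_x Σ_n xn · P(X=x)P(N=n)
 = 1·0.1908 + 2·0.1692 + 4·0.1484 + 8·0.1316 + 7·0.1908 + 14·0.1692
 = 0.1908 + 0.3384 + 0.5936 + 1.0528 + 1.3356 + 2.3688
 = 5.88

5.88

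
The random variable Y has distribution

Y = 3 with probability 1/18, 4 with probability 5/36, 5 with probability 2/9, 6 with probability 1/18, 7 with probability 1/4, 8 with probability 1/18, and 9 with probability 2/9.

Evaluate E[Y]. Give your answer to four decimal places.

6.3611

E[Y] = Σ y·P(Y=y)
 = 3·1/18 + 4·5/36 + 5·2/9 + 6·1/18 + 7·1/4 + 8·1/18 + 9·2/9
 = 1/6 + 5/9 + 10/9 + 1/3 + 7/4 + 4/9 + 2
 = 229/36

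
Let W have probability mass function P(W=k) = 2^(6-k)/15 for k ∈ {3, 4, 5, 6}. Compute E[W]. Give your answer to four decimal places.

3.7333

E[W] = Σ w·P(W=w)
 = 3·8/15 + 4·4/15 + 5·2/15 + 6·1/15
 = 8/5 + 16/15 + 2/3 + 2/5
 = 56/15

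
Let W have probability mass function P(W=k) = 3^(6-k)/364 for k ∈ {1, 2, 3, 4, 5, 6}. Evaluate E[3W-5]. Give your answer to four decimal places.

-0.5247

E[3W-5] = Σ (3w-5)·P(W=w)
 = (-2)·243/364 + 1·81/364 + 4·27/364 + 7·9/364 + 10·3/364 + 13·1/364
 = (-243/182) + 81/364 + 27/91 + 9/52 + 15/182 + 1/28
 = -191/364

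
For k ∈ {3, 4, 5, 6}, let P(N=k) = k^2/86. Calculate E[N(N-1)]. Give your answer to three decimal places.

E[N(N-1)] = Σ n(n-1)·P(N=n)
 = 6·9/86 + 12·8/43 + 20·25/86 + 30·18/43
 = 27/43 + 96/43 + 250/43 + 540/43
 = 913/43

21.233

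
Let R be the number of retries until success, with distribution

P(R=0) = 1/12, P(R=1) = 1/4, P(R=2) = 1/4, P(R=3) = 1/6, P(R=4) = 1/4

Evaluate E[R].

E[R] = Σ r·P(R=r)
 = 0·1/12 + 1·1/4 + 2·1/4 + 3·1/6 + 4·1/4
 = 0 + 1/4 + 1/2 + 1/2 + 1
 = 9/4

2.25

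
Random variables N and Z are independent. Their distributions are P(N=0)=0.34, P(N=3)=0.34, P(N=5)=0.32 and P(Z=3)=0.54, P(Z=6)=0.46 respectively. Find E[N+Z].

E[N+Z] = Σ_n Σ_z (n+z) · P(N=n)P(Z=z)
 = 3·0.1836 + 6·0.1564 + 6·0.1836 + 9·0.1564 + 8·0.1728 + 11·0.1472
 = 0.5508 + 0.9384 + 1.1016 + 1.4076 + 1.3824 + 1.6192
 = 7

7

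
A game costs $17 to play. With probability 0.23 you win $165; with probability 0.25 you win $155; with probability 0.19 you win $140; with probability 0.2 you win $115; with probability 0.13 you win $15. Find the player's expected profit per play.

E[payout] = 165·0.23 + 155·0.25 + 140·0.19 + 115·0.2 + 15·0.13
 = 37.95 + 38.75 + 26.6 + 23 + 1.95
 = 128.25
Net = 128.25 - 17 = 111.25

111.25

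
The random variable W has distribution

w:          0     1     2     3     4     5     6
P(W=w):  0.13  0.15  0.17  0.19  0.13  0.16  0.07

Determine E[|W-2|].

1.62

E[|W-2|] = Σ |w-2|·P(W=w)
 = 2·0.13 + 1·0.15 + 0·0.17 + 1·0.19 + 2·0.13 + 3·0.16 + 4·0.07
 = 0.26 + 0.15 + 0 + 0.19 + 0.26 + 0.48 + 0.28
 = 1.62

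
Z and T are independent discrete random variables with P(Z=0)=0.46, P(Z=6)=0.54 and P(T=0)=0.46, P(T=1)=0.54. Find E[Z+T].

3.78

E[Z+T] = Σ_z Σ_t (z+t) · P(Z=z)P(T=t)
 = 0·0.2116 + 1·0.2484 + 6·0.2484 + 7·0.2916
 = 0 + 0.2484 + 1.4904 + 2.0412
 = 3.78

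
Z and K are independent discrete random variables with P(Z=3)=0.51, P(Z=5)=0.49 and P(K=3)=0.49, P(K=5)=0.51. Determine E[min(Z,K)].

3.4998

E[min(Z,K)] = Σ_z Σ_k min(z,k) · P(Z=z)P(K=k)
 = 3·0.2499 + 3·0.2601 + 3·0.2401 + 5·0.2499
 = 0.7497 + 0.7803 + 0.7203 + 1.2495
 = 3.4998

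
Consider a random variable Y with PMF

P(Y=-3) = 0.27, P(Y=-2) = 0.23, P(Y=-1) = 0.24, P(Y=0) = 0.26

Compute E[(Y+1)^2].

E[(Y+1)^2] = Σ (y+1)^2·P(Y=y)
 = 4·0.27 + 1·0.23 + 0·0.24 + 1·0.26
 = 1.08 + 0.23 + 0 + 0.26
 = 1.57

1.57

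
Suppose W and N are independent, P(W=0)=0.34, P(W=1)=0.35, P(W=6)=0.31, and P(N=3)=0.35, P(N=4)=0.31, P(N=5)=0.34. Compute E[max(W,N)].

4.6131

E[max(W,N)] = Σ_w Σ_n max(w,n) · P(W=w)P(N=n)
 = 3·0.119 + 4·0.1054 + 5·0.1156 + 3·0.1225 + 4·0.1085 + 5·0.119 + 6·0.1085 + 6·0.0961 + 6·0.1054
 = 0.357 + 0.4216 + 0.578 + 0.3675 + 0.434 + 0.595 + 0.651 + 0.5766 + 0.6324
 = 4.6131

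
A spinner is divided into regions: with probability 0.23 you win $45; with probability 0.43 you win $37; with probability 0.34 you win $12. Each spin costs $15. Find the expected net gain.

15.34

E[payout] = 45·0.23 + 37·0.43 + 12·0.34
 = 10.35 + 15.91 + 4.08
 = 30.34
Net = 30.34 - 15 = 15.34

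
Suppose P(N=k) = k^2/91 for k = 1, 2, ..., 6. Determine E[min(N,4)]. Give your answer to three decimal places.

E[min(N,4)] = Σ min(n,4)·P(N=n)
 = 1·1/91 + 2·4/91 + 3·9/91 + 4·16/91 + 4·25/91 + 4·36/91
 = 1/91 + 8/91 + 27/91 + 64/91 + 100/91 + 144/91
 = 344/91

3.780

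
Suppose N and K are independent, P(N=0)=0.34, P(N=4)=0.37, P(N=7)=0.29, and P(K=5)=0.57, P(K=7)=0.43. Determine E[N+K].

E[N+K] = Σ_n Σ_k (n+k) · P(N=n)P(K=k)
 = 5·0.1938 + 7·0.1462 + 9·0.2109 + 11·0.1591 + 12·0.1653 + 14·0.1247
 = 0.969 + 1.0234 + 1.8981 + 1.7501 + 1.9836 + 1.7458
 = 9.37

9.37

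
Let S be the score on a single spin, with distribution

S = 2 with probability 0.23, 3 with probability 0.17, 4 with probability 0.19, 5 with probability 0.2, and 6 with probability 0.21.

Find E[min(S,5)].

3.78

E[min(S,5)] = Σ min(s,5)·P(S=s)
 = 2·0.23 + 3·0.17 + 4·0.19 + 5·0.2 + 5·0.21
 = 0.46 + 0.51 + 0.76 + 1 + 1.05
 = 3.78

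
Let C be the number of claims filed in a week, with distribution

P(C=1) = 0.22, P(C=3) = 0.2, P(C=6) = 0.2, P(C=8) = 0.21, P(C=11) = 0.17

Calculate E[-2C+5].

-6.14

E[-2C+5] = Σ (-2c+5)·P(C=c)
 = 3·0.22 + (-1)·0.2 + (-7)·0.2 + (-11)·0.21 + (-17)·0.17
 = 0.66 + (-0.2) + (-1.4) + (-2.31) + (-2.89)
 = -6.14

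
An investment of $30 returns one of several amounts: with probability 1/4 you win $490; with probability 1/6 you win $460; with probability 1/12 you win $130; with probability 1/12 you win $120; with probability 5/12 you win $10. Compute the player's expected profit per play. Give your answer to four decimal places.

194.1667

E[payout] = 490·1/4 + 460·1/6 + 130·1/12 + 120·1/12 + 10·5/12
 = 245/2 + 230/3 + 65/6 + 10 + 25/6
 = 1345/6
Net = 1345/6 - 30 = 1165/6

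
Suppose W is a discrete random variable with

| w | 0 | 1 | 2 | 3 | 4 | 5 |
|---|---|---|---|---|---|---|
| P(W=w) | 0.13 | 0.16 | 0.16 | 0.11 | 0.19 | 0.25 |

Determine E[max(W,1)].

2.95

E[max(W,1)] = Σ max(w,1)·P(W=w)
 = 1·0.13 + 1·0.16 + 2·0.16 + 3·0.11 + 4·0.19 + 5·0.25
 = 0.13 + 0.16 + 0.32 + 0.33 + 0.76 + 1.25
 = 2.95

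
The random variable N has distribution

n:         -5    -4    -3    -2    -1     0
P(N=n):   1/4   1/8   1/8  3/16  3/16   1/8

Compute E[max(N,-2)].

E[max(N,-2)] = Σ max(n,-2)·P(N=n)
 = (-2)·1/4 + (-2)·1/8 + (-2)·1/8 + (-2)·3/16 + (-1)·3/16 + 0·1/8
 = (-1/2) + (-1/4) + (-1/4) + (-3/8) + (-3/16) + 0
 = -25/16

-1.5625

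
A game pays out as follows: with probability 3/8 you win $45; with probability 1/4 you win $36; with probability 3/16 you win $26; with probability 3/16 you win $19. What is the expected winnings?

34.3125

E[payout] = 45·3/8 + 36·1/4 + 26·3/16 + 19·3/16
 = 135/8 + 9 + 39/8 + 57/16
 = 549/16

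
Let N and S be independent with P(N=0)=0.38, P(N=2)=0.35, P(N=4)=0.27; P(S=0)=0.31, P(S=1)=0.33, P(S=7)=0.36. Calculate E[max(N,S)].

3.7846

E[max(N,S)] = Σ_n Σ_s max(n,s) · P(N=n)P(S=s)
 = 0·0.1178 + 1·0.1254 + 7·0.1368 + 2·0.1085 + 2·0.1155 + 7·0.126 + 4·0.0837 + 4·0.0891 + 7·0.0972
 = 0 + 0.1254 + 0.9576 + 0.217 + 0.231 + 0.882 + 0.3348 + 0.3564 + 0.6804
 = 3.7846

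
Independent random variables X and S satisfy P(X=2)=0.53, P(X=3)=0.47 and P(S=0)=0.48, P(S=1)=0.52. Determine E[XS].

E[XS] = Σ_x Σ_s xs · P(X=x)P(S=s)
 = 0·0.2544 + 2·0.2756 + 0·0.2256 + 3·0.2444
 = 0 + 0.5512 + 0 + 0.7332
 = 1.2844

1.2844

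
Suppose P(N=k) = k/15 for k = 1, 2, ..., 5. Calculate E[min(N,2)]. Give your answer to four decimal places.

1.9333

E[min(N,2)] = Σ min(n,2)·P(N=n)
 = 1·1/15 + 2·2/15 + 2·1/5 + 2·4/15 + 2·1/3
 = 1/15 + 4/15 + 2/5 + 8/15 + 2/3
 = 29/15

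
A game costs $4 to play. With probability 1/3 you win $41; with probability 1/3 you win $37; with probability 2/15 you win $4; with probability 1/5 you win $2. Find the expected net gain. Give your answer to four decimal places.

22.9333

E[payout] = 41·1/3 + 37·1/3 + 4·2/15 + 2·1/5
 = 41/3 + 37/3 + 8/15 + 2/5
 = 404/15
Net = 404/15 - 4 = 344/15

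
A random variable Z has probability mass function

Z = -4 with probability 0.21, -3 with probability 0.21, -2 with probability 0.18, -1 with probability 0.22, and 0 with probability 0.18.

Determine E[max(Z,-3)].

E[max(Z,-3)] = Σ max(z,-3)·P(Z=z)
 = (-3)·0.21 + (-3)·0.21 + (-2)·0.18 + (-1)·0.22 + 0·0.18
 = (-0.63) + (-0.63) + (-0.36) + (-0.22) + 0
 = -1.84

-1.84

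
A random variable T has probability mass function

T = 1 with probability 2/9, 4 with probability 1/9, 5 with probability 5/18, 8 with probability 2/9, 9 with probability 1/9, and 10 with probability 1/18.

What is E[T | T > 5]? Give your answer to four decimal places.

8.5714

P(T > 5) = 2/9 + 1/9 + 1/18 = 7/18.
E[T | T > 5] = [8·2/9 + 9·1/9 + 10·1/18] / (7/18)
 = 10/3 / (7/18)
 = 60/7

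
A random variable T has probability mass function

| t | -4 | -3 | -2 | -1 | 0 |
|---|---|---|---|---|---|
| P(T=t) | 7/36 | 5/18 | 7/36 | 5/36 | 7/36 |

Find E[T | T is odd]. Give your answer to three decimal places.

-2.333

P(T is odd) = 5/18 + 5/36 = 5/12.
E[T | T is odd] = [(-3)·5/18 + (-1)·5/36] / (5/12)
 = -35/36 / (5/12)
 = -7/3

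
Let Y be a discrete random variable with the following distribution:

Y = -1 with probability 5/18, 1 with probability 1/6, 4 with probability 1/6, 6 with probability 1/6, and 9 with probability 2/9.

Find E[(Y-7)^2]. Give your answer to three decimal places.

E[(Y-7)^2] = Σ (y-7)^2·P(Y=y)
 = 64·5/18 + 36·1/6 + 9·1/6 + 1·1/6 + 4·2/9
 = 160/9 + 6 + 3/2 + 1/6 + 8/9
 = 79/3

26.333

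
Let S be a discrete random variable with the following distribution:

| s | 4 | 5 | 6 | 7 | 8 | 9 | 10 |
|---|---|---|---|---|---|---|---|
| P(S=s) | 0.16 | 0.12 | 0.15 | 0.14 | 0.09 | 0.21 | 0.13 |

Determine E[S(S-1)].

46.56

E[S(S-1)] = Σ s(s-1)·P(S=s)
 = 12·0.16 + 20·0.12 + 30·0.15 + 42·0.14 + 56·0.09 + 72·0.21 + 90·0.13
 = 1.92 + 2.4 + 4.5 + 5.88 + 5.04 + 15.12 + 11.7
 = 46.56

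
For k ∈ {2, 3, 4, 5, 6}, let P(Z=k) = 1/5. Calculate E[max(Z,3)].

4.2

E[max(Z,3)] = Σ max(z,3)·P(Z=z)
 = 3·1/5 + 3·1/5 + 4·1/5 + 5·1/5 + 6·1/5
 = 3/5 + 3/5 + 4/5 + 1 + 6/5
 = 21/5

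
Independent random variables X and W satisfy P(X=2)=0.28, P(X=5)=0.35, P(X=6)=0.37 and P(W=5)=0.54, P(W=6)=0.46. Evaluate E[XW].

24.7338

E[XW] = Σ_x Σ_w xw · P(X=x)P(W=w)
 = 10·0.1512 + 12·0.1288 + 25·0.189 + 30·0.161 + 30·0.1998 + 36·0.1702
 = 1.512 + 1.5456 + 4.725 + 4.83 + 5.994 + 6.1272
 = 24.7338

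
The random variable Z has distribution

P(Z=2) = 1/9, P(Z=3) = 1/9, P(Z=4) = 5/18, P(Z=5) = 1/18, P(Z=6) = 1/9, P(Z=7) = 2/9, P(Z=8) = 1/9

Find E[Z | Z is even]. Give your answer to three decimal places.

P(Z is even) = 1/9 + 5/18 + 1/9 + 1/9 = 11/18.
E[Z | Z is even] = [2·1/9 + 4·5/18 + 6·1/9 + 8·1/9] / (11/18)
 = 26/9 / (11/18)
 = 52/11

4.727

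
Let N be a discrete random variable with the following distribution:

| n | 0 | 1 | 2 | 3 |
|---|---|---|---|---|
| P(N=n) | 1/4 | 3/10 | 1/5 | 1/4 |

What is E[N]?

1.45

E[N] = Σ n·P(N=n)
 = 0·1/4 + 1·3/10 + 2·1/5 + 3·1/4
 = 0 + 3/10 + 2/5 + 3/4
 = 29/20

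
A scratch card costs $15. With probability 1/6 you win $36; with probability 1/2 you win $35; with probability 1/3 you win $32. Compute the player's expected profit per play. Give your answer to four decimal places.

E[payout] = 36·1/6 + 35·1/2 + 32·1/3
 = 6 + 35/2 + 32/3
 = 205/6
Net = 205/6 - 15 = 115/6

19.1667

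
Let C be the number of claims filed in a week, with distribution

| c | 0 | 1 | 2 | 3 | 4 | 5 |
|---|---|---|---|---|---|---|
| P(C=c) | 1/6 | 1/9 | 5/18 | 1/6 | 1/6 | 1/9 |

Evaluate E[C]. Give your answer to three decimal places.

2.389

E[C] = Σ c·P(C=c)
 = 0·1/6 + 1·1/9 + 2·5/18 + 3·1/6 + 4·1/6 + 5·1/9
 = 0 + 1/9 + 5/9 + 1/2 + 2/3 + 5/9
 = 43/18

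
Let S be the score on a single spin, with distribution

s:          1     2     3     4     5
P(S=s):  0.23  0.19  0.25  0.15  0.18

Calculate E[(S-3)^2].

1.98

E[(S-3)^2] = Σ (s-3)^2·P(S=s)
 = 4·0.23 + 1·0.19 + 0·0.25 + 1·0.15 + 4·0.18
 = 0.92 + 0.19 + 0 + 0.15 + 0.72
 = 1.98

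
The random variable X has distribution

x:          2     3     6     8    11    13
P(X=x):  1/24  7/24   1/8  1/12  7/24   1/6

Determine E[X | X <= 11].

6.7

P(X <= 11) = 1/24 + 7/24 + 1/8 + 1/12 + 7/24 = 5/6.
E[X | X <= 11] = [2·1/24 + 3·7/24 + 6·1/8 + 8·1/12 + 11·7/24] / (5/6)
 = 67/12 / (5/6)
 = 67/10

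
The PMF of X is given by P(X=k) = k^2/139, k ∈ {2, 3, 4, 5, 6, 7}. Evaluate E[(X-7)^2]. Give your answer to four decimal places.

3.7698

E[(X-7)^2] = Σ (x-7)^2·P(X=x)
 = 25·4/139 + 16·9/139 + 9·16/139 + 4·25/139 + 1·36/139 + 0·49/139
 = 100/139 + 144/139 + 144/139 + 100/139 + 36/139 + 0
 = 524/139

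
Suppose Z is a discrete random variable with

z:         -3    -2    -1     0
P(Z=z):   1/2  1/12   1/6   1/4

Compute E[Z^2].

E[Z^2] = Σ z^2·P(Z=z)
 = 9·1/2 + 4·1/12 + 1·1/6 + 0·1/4
 = 9/2 + 1/3 + 1/6 + 0
 = 5

5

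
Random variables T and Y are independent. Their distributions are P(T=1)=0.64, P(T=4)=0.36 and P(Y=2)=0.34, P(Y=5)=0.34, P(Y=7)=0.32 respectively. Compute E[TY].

E[TY] = Σ_t Σ_y ty · P(T=t)P(Y=y)
 = 2·0.2176 + 5·0.2176 + 7·0.2048 + 8·0.1224 + 20·0.1224 + 28·0.1152
 = 0.4352 + 1.088 + 1.4336 + 0.9792 + 2.448 + 3.2256
 = 9.6096

9.6096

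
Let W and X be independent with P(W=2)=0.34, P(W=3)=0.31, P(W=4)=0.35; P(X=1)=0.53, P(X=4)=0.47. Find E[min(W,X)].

E[min(W,X)] = Σ_w Σ_x min(w,x) · P(W=w)P(X=x)
 = 1·0.1802 + 2·0.1598 + 1·0.1643 + 3·0.1457 + 1·0.1855 + 4·0.1645
 = 0.1802 + 0.3196 + 0.1643 + 0.4371 + 0.1855 + 0.658
 = 1.9447

1.9447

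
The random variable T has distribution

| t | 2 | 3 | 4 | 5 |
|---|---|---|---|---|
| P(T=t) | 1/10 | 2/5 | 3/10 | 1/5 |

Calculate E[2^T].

E[2^T] = Σ 2^t·P(T=t)
 = 4·1/10 + 8·2/5 + 16·3/10 + 32·1/5
 = 2/5 + 16/5 + 24/5 + 32/5
 = 74/5

14.8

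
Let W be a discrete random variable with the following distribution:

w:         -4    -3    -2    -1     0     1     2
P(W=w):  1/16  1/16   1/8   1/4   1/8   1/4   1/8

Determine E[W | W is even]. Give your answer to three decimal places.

-0.571

P(W is even) = 1/16 + 1/8 + 1/8 + 1/8 = 7/16.
E[W | W is even] = [(-4)·1/16 + (-2)·1/8 + 0·1/8 + 2·1/8] / (7/16)
 = -1/4 / (7/16)
 = -4/7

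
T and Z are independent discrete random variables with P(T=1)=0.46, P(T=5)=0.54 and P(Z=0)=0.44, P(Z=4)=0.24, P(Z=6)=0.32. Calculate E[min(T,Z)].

1.64

E[min(T,Z)] = Σ_t Σ_z min(t,z) · P(T=t)P(Z=z)
 = 0·0.2024 + 1·0.1104 + 1·0.1472 + 0·0.2376 + 4·0.1296 + 5·0.1728
 = 0 + 0.1104 + 0.1472 + 0 + 0.5184 + 0.864
 = 1.64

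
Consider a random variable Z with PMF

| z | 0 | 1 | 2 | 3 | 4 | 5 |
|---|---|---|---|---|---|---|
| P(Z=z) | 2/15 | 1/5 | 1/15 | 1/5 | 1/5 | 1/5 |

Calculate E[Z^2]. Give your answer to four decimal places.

E[Z^2] = Σ z^2·P(Z=z)
 = 0·2/15 + 1·1/5 + 4·1/15 + 9·1/5 + 16·1/5 + 25·1/5
 = 0 + 1/5 + 4/15 + 9/5 + 16/5 + 5
 = 157/15

10.4667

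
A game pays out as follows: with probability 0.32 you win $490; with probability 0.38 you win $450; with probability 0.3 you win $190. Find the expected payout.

384.8

E[payout] = 490·0.32 + 450·0.38 + 190·0.3
 = 156.8 + 171 + 57
 = 384.8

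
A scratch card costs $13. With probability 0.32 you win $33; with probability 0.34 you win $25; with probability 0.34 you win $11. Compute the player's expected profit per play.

9.8

E[payout] = 33·0.32 + 25·0.34 + 11·0.34
 = 10.56 + 8.5 + 3.74
 = 22.8
Net = 22.8 - 13 = 9.8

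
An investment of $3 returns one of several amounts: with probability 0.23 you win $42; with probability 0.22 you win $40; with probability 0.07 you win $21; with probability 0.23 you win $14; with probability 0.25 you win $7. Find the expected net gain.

21.9

E[payout] = 42·0.23 + 40·0.22 + 21·0.07 + 14·0.23 + 7·0.25
 = 9.66 + 8.8 + 1.47 + 3.22 + 1.75
 = 24.9
Net = 24.9 - 3 = 21.9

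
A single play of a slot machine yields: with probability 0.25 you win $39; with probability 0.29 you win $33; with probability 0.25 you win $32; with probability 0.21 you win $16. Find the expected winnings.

E[payout] = 39·0.25 + 33·0.29 + 32·0.25 + 16·0.21
 = 9.75 + 9.57 + 8 + 3.36
 = 30.68

30.68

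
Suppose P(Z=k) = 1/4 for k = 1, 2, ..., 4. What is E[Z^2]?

7.5

E[Z^2] = Σ z^2·P(Z=z)
 = 1·1/4 + 4·1/4 + 9·1/4 + 16·1/4
 = 1/4 + 1 + 9/4 + 4
 = 15/2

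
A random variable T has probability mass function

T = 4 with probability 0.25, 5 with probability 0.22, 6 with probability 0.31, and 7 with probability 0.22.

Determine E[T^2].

E[T^2] = Σ t^2·P(T=t)
 = 16·0.25 + 25·0.22 + 36·0.31 + 49·0.22
 = 4 + 5.5 + 11.16 + 10.78
 = 31.44

31.44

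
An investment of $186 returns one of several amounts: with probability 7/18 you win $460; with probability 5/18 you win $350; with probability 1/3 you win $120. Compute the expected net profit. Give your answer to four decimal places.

130.1111

E[payout] = 460·7/18 + 350·5/18 + 120·1/3
 = 1610/9 + 875/9 + 40
 = 2845/9
Net = 2845/9 - 186 = 1171/9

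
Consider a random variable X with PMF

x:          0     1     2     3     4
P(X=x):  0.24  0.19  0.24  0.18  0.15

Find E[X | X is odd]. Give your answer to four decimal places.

P(X is odd) = 0.19 + 0.18 = 0.37.
E[X | X is odd] = [1·0.19 + 3·0.18] / 0.37
 = 0.73 / 0.37
 = 73/37

1.9730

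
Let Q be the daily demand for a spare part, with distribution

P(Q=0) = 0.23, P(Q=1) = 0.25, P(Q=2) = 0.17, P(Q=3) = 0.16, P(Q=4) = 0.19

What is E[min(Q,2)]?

E[min(Q,2)] = Σ min(q,2)·P(Q=q)
 = 0·0.23 + 1·0.25 + 2·0.17 + 2·0.16 + 2·0.19
 = 0 + 0.25 + 0.34 + 0.32 + 0.38
 = 1.29

1.29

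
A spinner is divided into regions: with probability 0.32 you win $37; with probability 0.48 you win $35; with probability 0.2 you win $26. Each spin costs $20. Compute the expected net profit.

13.84

E[payout] = 37·0.32 + 35·0.48 + 26·0.2
 = 11.84 + 16.8 + 5.2
 = 33.84
Net = 33.84 - 20 = 13.84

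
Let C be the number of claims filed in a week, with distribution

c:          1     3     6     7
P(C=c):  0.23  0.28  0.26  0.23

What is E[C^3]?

142.84

E[C^3] = Σ c^3·P(C=c)
 = 1·0.23 + 27·0.28 + 216·0.26 + 343·0.23
 = 0.23 + 7.56 + 56.16 + 78.89
 = 142.84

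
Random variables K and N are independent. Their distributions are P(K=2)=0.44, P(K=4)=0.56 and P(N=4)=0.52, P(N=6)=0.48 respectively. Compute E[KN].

15.4752

E[KN] = Σ_k Σ_n kn · P(K=k)P(N=n)
 = 8·0.2288 + 12·0.2112 + 16·0.2912 + 24·0.2688
 = 1.8304 + 2.5344 + 4.6592 + 6.4512
 = 15.4752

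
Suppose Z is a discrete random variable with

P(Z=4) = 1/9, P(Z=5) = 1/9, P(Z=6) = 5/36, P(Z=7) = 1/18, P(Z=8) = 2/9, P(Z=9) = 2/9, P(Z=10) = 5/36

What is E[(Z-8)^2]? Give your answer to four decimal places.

4.1667

E[(Z-8)^2] = Σ (z-8)^2·P(Z=z)
 = 16·1/9 + 9·1/9 + 4·5/36 + 1·1/18 + 0·2/9 + 1·2/9 + 4·5/36
 = 16/9 + 1 + 5/9 + 1/18 + 0 + 2/9 + 5/9
 = 25/6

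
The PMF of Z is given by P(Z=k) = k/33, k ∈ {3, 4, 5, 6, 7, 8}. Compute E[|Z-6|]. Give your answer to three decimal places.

1.364

E[|Z-6|] = Σ |z-6|·P(Z=z)
 = 3·1/11 + 2·4/33 + 1·5/33 + 0·2/11 + 1·7/33 + 2·8/33
 = 3/11 + 8/33 + 5/33 + 0 + 7/33 + 16/33
 = 15/11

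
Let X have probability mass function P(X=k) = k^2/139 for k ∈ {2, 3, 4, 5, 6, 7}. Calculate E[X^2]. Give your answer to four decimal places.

33.6331

E[X^2] = Σ x^2·P(X=x)
 = 4·4/139 + 9·9/139 + 16·16/139 + 25·25/139 + 36·36/139 + 49·49/139
 = 16/139 + 81/139 + 256/139 + 625/139 + 1296/139 + 2401/139
 = 4675/139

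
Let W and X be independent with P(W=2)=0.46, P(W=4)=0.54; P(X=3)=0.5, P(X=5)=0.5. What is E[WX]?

E[WX] = Σ_w Σ_x wx · P(W=w)P(X=x)
 = 6·0.23 + 10·0.23 + 12·0.27 + 20·0.27
 = 1.38 + 2.3 + 3.24 + 5.4
 = 12.32

12.32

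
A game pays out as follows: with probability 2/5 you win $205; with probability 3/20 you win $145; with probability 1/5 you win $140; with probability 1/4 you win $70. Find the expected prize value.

149.25

E[payout] = 205·2/5 + 145·3/20 + 140·1/5 + 70·1/4
 = 82 + 87/4 + 28 + 35/2
 = 597/4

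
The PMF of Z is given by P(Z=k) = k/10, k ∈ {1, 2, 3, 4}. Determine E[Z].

E[Z] = Σ z·P(Z=z)
 = 1·1/10 + 2·1/5 + 3·3/10 + 4·2/5
 = 1/10 + 2/5 + 9/10 + 8/5
 = 3

3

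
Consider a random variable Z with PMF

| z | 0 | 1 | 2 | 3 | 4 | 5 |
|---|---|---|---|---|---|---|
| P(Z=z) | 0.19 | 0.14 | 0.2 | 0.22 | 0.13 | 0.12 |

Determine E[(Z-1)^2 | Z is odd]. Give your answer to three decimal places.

P(Z is odd) = 0.14 + 0.22 + 0.12 = 0.48.
E[(Z-1)^2 | Z is odd] = [0·0.14 + 4·0.22 + 16·0.12] / 0.48
 = 2.8 / 0.48
 = 35/6

5.833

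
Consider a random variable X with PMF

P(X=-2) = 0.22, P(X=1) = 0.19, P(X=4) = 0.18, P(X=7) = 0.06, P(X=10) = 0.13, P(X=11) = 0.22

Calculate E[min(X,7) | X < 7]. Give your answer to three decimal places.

P(X < 7) = 0.22 + 0.19 + 0.18 = 0.59.
E[min(X,7) | X < 7] = [(-2)·0.22 + 1·0.19 + 4·0.18] / 0.59
 = 0.47 / 0.59
 = 47/59

0.797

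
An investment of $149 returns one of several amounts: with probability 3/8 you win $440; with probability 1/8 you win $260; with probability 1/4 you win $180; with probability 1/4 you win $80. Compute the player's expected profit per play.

113.5

E[payout] = 440·3/8 + 260·1/8 + 180·1/4 + 80·1/4
 = 165 + 65/2 + 45 + 20
 = 525/2
Net = 525/2 - 149 = 227/2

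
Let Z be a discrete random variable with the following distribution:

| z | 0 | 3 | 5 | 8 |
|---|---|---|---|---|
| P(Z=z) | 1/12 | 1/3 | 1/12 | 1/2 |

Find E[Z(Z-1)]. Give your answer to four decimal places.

E[Z(Z-1)] = Σ z(z-1)·P(Z=z)
 = 0·1/12 + 6·1/3 + 20·1/12 + 56·1/2
 = 0 + 2 + 5/3 + 28
 = 95/3

31.6667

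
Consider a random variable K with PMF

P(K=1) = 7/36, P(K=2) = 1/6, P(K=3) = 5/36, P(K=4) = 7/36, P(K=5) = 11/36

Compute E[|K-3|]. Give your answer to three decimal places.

E[|K-3|] = Σ |k-3|·P(K=k)
 = 2·7/36 + 1·1/6 + 0·5/36 + 1·7/36 + 2·11/36
 = 7/18 + 1/6 + 0 + 7/36 + 11/18
 = 49/36

1.361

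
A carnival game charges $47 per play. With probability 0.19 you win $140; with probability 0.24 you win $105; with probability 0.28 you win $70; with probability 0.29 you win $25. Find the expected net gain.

31.65

E[payout] = 140·0.19 + 105·0.24 + 70·0.28 + 25·0.29
 = 26.6 + 25.2 + 19.6 + 7.25
 = 78.65
Net = 78.65 - 47 = 31.65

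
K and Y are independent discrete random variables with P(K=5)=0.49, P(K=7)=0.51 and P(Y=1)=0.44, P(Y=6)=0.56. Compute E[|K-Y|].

E[|K-Y|] = Σ_k Σ_y |k-y| · P(K=k)P(Y=y)
 = 4·0.2156 + 1·0.2744 + 6·0.2244 + 1·0.2856
 = 0.8624 + 0.2744 + 1.3464 + 0.2856
 = 2.7688

2.7688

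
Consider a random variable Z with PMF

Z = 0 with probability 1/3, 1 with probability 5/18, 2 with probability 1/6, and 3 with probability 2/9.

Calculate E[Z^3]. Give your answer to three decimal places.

7.611

E[Z^3] = Σ z^3·P(Z=z)
 = 0·1/3 + 1·5/18 + 8·1/6 + 27·2/9
 = 0 + 5/18 + 4/3 + 6
 = 137/18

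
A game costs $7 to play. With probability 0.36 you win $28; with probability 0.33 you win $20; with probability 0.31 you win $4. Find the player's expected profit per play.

E[payout] = 28·0.36 + 20·0.33 + 4·0.31
 = 10.08 + 6.6 + 1.24
 = 17.92
Net = 17.92 - 7 = 10.92

10.92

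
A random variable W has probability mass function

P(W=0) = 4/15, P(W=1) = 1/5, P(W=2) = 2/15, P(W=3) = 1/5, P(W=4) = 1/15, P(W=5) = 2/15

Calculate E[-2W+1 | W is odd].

-4.5

P(W is odd) = 1/5 + 1/5 + 2/15 = 8/15.
E[-2W+1 | W is odd] = [(-1)·1/5 + (-5)·1/5 + (-9)·2/15] / (8/15)
 = -12/5 / (8/15)
 = -9/2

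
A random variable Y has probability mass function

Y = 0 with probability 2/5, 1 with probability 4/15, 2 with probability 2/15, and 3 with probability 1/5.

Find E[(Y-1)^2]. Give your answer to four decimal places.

E[(Y-1)^2] = Σ (y-1)^2·P(Y=y)
 = 1·2/5 + 0·4/15 + 1·2/15 + 4·1/5
 = 2/5 + 0 + 2/15 + 4/5
 = 4/3

1.3333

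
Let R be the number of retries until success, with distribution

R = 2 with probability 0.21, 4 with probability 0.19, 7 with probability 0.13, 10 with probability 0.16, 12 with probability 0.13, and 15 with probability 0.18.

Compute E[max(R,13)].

13.36

E[max(R,13)] = Σ max(r,13)·P(R=r)
 = 13·0.21 + 13·0.19 + 13·0.13 + 13·0.16 + 13·0.13 + 15·0.18
 = 2.73 + 2.47 + 1.69 + 2.08 + 1.69 + 2.7
 = 13.36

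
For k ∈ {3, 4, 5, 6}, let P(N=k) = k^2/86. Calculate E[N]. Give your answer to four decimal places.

5.0233

E[N] = Σ n·P(N=n)
 = 3·9/86 + 4·8/43 + 5·25/86 + 6·18/43
 = 27/86 + 32/43 + 125/86 + 108/43
 = 216/43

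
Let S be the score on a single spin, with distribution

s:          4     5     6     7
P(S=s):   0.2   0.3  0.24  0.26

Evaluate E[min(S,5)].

E[min(S,5)] = Σ min(s,5)·P(S=s)
 = 4·0.2 + 5·0.3 + 5·0.24 + 5·0.26
 = 0.8 + 1.5 + 1.2 + 1.3
 = 4.8

4.8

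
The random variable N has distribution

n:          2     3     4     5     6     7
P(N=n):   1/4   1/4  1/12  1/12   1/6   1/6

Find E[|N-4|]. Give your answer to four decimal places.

1.6667

E[|N-4|] = Σ |n-4|·P(N=n)
 = 2·1/4 + 1·1/4 + 0·1/12 + 1·1/12 + 2·1/6 + 3·1/6
 = 1/2 + 1/4 + 0 + 1/12 + 1/3 + 1/2
 = 5/3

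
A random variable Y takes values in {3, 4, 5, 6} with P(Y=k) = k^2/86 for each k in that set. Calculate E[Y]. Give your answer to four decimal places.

5.0233

E[Y] = Σ y·P(Y=y)
 = 3·9/86 + 4·8/43 + 5·25/86 + 6·18/43
 = 27/86 + 32/43 + 125/86 + 108/43
 = 216/43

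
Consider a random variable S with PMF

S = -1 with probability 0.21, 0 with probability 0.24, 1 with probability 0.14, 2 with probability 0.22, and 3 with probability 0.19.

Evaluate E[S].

0.94

E[S] = Σ s·P(S=s)
 = (-1)·0.21 + 0·0.24 + 1·0.14 + 2·0.22 + 3·0.19
 = (-0.21) + 0 + 0.14 + 0.44 + 0.57
 = 0.94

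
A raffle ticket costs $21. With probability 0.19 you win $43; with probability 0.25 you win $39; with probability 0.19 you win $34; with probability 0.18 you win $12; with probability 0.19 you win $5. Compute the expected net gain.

6.49

E[payout] = 43·0.19 + 39·0.25 + 34·0.19 + 12·0.18 + 5·0.19
 = 8.17 + 9.75 + 6.46 + 2.16 + 0.95
 = 27.49
Net = 27.49 - 21 = 6.49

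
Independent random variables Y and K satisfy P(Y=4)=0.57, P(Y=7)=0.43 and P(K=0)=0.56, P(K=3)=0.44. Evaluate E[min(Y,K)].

1.32

E[min(Y,K)] = Σ_y Σ_k min(y,k) · P(Y=y)P(K=k)
 = 0·0.3192 + 3·0.2508 + 0·0.2408 + 3·0.1892
 = 0 + 0.7524 + 0 + 0.5676
 = 1.32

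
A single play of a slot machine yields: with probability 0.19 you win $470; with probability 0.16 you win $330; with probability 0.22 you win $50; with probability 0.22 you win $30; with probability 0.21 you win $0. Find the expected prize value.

E[payout] = 470·0.19 + 330·0.16 + 50·0.22 + 30·0.22 + 0·0.21
 = 89.3 + 52.8 + 11 + 6.6 + 0
 = 159.7

159.7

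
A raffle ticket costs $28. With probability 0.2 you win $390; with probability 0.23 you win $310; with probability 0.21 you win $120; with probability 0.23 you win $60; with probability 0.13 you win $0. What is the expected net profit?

160.3

E[payout] = 390·0.2 + 310·0.23 + 120·0.21 + 60·0.23 + 0·0.13
 = 78 + 71.3 + 25.2 + 13.8 + 0
 = 188.3
Net = 188.3 - 28 = 160.3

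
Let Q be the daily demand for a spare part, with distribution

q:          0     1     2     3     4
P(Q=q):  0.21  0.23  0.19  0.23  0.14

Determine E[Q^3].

16.92

E[Q^3] = Σ q^3·P(Q=q)
 = 0·0.21 + 1·0.23 + 8·0.19 + 27·0.23 + 64·0.14
 = 0 + 0.23 + 1.52 + 6.21 + 8.96
 = 16.92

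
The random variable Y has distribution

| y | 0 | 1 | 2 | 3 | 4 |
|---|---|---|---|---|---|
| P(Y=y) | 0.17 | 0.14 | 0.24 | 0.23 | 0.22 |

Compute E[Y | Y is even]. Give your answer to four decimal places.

P(Y is even) = 0.17 + 0.24 + 0.22 = 0.63.
E[Y | Y is even] = [0·0.17 + 2·0.24 + 4·0.22] / 0.63
 = 1.36 / 0.63
 = 136/63

2.1587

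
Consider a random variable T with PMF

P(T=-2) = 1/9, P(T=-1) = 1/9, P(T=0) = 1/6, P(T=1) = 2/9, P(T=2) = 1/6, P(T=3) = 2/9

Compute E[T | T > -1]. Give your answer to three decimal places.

1.571

P(T > -1) = 1/6 + 2/9 + 1/6 + 2/9 = 7/9.
E[T | T > -1] = [0·1/6 + 1·2/9 + 2·1/6 + 3·2/9] / (7/9)
 = 11/9 / (7/9)
 = 11/7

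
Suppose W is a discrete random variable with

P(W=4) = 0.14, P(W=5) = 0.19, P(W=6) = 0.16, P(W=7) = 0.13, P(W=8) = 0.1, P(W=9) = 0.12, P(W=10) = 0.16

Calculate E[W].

6.86

E[W] = Σ w·P(W=w)
 = 4·0.14 + 5·0.19 + 6·0.16 + 7·0.13 + 8·0.1 + 9·0.12 + 10·0.16
 = 0.56 + 0.95 + 0.96 + 0.91 + 0.8 + 1.08 + 1.6
 = 6.86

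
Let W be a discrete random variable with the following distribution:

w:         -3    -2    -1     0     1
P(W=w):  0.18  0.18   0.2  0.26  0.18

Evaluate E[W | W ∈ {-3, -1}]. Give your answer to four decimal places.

P(W ∈ {-3, -1}) = 0.18 + 0.2 = 0.38.
E[W | W ∈ {-3, -1}] = [(-3)·0.18 + (-1)·0.2] / 0.38
 = -0.74 / 0.38
 = -37/19

-1.9474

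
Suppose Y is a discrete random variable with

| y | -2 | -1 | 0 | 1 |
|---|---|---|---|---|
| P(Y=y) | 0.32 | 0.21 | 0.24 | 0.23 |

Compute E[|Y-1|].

E[|Y-1|] = Σ |y-1|·P(Y=y)
 = 3·0.32 + 2·0.21 + 1·0.24 + 0·0.23
 = 0.96 + 0.42 + 0.24 + 0
 = 1.62

1.62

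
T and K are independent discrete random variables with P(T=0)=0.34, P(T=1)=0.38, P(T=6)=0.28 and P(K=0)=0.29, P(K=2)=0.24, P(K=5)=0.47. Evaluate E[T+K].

E[T+K] = Σ_t Σ_k (t+k) · P(T=t)P(K=k)
 = 0·0.0986 + 2·0.0816 + 5·0.1598 + 1·0.1102 + 3·0.0912 + 6·0.1786 + 6·0.0812 + 8·0.0672 + 11·0.1316
 = 0 + 0.1632 + 0.799 + 0.1102 + 0.2736 + 1.0716 + 0.4872 + 0.5376 + 1.4476
 = 4.89

4.89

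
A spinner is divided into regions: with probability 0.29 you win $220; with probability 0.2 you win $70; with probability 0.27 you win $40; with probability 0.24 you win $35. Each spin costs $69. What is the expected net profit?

E[payout] = 220·0.29 + 70·0.2 + 40·0.27 + 35·0.24
 = 63.8 + 14 + 10.8 + 8.4
 = 97
Net = 97 - 69 = 28

28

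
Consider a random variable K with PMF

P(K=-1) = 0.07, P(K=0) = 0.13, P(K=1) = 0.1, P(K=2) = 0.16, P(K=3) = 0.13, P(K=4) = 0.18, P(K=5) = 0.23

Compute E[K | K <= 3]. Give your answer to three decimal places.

1.254

P(K <= 3) = 0.07 + 0.13 + 0.1 + 0.16 + 0.13 = 0.59.
E[K | K <= 3] = [(-1)·0.07 + 0·0.13 + 1·0.1 + 2·0.16 + 3·0.13] / 0.59
 = 0.74 / 0.59
 = 74/59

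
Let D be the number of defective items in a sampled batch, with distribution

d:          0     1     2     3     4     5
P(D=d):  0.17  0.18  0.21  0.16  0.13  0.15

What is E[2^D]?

9.53

E[2^D] = Σ 2^d·P(D=d)
 = 1·0.17 + 2·0.18 + 4·0.21 + 8·0.16 + 16·0.13 + 32·0.15
 = 0.17 + 0.36 + 0.84 + 1.28 + 2.08 + 4.8
 = 9.53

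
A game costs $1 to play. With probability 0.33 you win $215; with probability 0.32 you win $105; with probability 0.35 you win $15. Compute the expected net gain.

108.8

E[payout] = 215·0.33 + 105·0.32 + 15·0.35
 = 70.95 + 33.6 + 5.25
 = 109.8
Net = 109.8 - 1 = 108.8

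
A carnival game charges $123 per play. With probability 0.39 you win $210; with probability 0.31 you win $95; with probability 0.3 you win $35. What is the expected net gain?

-1.15

E[payout] = 210·0.39 + 95·0.31 + 35·0.3
 = 81.9 + 29.45 + 10.5
 = 121.85
Net = 121.85 - 123 = -1.15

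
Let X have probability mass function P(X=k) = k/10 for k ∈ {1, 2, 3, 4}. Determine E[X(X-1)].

7

E[X(X-1)] = Σ x(x-1)·P(X=x)
 = 0·1/10 + 2·1/5 + 6·3/10 + 12·2/5
 = 0 + 2/5 + 9/5 + 24/5
 = 7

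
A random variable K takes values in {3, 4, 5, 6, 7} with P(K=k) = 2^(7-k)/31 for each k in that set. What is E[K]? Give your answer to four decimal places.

3.8387

E[K] = Σ k·P(K=k)
 = 3·16/31 + 4·8/31 + 5·4/31 + 6·2/31 + 7·1/31
 = 48/31 + 32/31 + 20/31 + 12/31 + 7/31
 = 119/31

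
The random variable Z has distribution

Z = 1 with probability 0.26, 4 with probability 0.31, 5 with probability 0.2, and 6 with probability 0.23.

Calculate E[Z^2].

18.5

E[Z^2] = Σ z^2·P(Z=z)
 = 1·0.26 + 16·0.31 + 25·0.2 + 36·0.23
 = 0.26 + 4.96 + 5 + 8.28
 = 18.5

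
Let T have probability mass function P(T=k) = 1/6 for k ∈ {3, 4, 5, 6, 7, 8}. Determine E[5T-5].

22.5

E[5T-5] = Σ (5t-5)·P(T=t)
 = 10·1/6 + 15·1/6 + 20·1/6 + 25·1/6 + 30·1/6 + 35·1/6
 = 5/3 + 5/2 + 10/3 + 25/6 + 5 + 35/6
 = 45/2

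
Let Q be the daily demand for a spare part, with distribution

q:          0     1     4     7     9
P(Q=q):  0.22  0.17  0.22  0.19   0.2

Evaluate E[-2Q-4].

E[-2Q-4] = Σ (-2q-4)·P(Q=q)
 = (-4)·0.22 + (-6)·0.17 + (-12)·0.22 + (-18)·0.19 + (-22)·0.2
 = (-0.88) + (-1.02) + (-2.64) + (-3.42) + (-4.4)
 = -12.36

-12.36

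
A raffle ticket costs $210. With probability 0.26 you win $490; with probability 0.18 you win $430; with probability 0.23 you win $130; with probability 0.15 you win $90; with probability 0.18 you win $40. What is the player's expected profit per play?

45.4

E[payout] = 490·0.26 + 430·0.18 + 130·0.23 + 90·0.15 + 40·0.18
 = 127.4 + 77.4 + 29.9 + 13.5 + 7.2
 = 255.4
Net = 255.4 - 210 = 45.4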